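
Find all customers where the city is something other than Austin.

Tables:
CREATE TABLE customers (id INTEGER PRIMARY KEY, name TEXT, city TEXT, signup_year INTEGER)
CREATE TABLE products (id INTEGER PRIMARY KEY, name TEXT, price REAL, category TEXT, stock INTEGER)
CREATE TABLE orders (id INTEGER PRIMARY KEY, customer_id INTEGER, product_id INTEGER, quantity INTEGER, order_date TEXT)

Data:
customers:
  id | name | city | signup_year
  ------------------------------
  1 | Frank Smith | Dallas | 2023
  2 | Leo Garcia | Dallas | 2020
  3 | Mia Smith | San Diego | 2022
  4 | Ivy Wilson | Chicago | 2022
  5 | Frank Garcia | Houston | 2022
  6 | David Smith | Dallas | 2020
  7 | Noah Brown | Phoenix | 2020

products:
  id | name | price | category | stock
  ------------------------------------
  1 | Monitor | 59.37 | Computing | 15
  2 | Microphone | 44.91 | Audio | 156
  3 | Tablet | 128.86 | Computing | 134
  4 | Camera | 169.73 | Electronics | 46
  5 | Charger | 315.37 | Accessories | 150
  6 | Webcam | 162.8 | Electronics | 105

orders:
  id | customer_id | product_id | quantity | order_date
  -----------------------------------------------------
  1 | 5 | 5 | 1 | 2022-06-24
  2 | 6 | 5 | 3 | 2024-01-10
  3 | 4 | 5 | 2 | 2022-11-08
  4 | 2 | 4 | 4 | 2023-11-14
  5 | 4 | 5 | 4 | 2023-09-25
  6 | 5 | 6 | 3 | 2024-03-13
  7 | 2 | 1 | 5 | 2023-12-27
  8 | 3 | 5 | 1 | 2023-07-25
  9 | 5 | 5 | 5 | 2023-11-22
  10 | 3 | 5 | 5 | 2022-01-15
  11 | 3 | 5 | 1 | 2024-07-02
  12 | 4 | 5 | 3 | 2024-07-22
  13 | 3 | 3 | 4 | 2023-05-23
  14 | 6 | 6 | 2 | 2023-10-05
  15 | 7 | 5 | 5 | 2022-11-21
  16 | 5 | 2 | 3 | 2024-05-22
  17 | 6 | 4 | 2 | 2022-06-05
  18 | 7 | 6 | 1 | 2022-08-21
SELECT name, city FROM customers WHERE city <> 'Austin'

Execution result:
name | city
Frank Smith | Dallas
Leo Garcia | Dallas
Mia Smith | San Diego
Ivy Wilson | Chicago
Frank Garcia | Houston
David Smith | Dallas
Noah Brown | Phoenix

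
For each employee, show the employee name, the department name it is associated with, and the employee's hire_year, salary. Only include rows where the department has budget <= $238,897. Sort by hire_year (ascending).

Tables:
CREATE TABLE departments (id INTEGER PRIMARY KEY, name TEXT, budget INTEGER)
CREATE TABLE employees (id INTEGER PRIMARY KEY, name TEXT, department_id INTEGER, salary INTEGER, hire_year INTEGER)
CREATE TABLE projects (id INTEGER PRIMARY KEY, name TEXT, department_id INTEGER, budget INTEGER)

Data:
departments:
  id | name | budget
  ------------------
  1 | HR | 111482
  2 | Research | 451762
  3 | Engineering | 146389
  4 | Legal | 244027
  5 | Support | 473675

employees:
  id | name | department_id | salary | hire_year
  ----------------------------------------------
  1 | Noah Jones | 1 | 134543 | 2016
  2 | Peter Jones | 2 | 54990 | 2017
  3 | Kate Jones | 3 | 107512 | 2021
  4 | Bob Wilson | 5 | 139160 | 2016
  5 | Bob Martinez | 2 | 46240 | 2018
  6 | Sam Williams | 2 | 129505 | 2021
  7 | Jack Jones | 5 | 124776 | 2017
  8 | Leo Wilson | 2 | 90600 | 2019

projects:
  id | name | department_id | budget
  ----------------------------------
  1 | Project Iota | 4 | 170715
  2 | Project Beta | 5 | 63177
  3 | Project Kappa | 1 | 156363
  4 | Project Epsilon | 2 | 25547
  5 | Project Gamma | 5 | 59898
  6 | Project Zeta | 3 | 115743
SELECT c.name, p.name AS department, c.hire_year, c.salary FROM employees c JOIN departments p ON c.department_id = p.id WHERE p.budget <= 238897 ORDER BY c.hire_year ASC

Execution result:
name | department | hire_year | salary
Noah Jones | HR | 2016 | 134543
Kate Jones | Engineering | 2021 | 107512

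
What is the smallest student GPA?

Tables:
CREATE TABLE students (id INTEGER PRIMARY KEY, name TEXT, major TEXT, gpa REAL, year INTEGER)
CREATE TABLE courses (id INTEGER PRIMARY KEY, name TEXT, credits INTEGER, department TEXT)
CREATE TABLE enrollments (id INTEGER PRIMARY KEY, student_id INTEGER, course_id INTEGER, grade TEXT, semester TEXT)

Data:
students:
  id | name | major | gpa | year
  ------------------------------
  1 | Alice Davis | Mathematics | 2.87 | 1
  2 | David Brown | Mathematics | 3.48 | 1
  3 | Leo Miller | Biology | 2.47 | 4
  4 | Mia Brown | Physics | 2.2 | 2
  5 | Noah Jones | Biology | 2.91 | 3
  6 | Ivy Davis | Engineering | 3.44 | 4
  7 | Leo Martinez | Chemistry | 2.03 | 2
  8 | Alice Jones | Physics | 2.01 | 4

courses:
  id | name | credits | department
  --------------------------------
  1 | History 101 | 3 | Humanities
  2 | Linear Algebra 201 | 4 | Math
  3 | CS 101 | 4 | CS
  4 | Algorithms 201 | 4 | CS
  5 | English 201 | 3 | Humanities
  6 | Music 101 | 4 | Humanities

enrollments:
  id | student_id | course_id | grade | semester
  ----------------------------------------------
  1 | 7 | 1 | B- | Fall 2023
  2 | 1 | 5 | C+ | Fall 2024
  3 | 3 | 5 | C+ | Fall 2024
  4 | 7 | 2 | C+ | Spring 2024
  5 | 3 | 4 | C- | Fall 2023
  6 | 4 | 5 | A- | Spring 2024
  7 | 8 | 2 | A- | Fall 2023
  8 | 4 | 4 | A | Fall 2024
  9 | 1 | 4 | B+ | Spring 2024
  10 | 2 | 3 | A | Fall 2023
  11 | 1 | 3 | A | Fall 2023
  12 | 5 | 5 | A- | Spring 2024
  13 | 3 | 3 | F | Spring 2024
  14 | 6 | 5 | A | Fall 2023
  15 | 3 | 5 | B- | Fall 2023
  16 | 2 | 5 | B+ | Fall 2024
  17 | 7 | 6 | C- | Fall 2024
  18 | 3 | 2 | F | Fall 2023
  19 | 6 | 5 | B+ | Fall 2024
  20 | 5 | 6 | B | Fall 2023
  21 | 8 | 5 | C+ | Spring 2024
SELECT MIN(gpa) FROM students

Execution result:
2.01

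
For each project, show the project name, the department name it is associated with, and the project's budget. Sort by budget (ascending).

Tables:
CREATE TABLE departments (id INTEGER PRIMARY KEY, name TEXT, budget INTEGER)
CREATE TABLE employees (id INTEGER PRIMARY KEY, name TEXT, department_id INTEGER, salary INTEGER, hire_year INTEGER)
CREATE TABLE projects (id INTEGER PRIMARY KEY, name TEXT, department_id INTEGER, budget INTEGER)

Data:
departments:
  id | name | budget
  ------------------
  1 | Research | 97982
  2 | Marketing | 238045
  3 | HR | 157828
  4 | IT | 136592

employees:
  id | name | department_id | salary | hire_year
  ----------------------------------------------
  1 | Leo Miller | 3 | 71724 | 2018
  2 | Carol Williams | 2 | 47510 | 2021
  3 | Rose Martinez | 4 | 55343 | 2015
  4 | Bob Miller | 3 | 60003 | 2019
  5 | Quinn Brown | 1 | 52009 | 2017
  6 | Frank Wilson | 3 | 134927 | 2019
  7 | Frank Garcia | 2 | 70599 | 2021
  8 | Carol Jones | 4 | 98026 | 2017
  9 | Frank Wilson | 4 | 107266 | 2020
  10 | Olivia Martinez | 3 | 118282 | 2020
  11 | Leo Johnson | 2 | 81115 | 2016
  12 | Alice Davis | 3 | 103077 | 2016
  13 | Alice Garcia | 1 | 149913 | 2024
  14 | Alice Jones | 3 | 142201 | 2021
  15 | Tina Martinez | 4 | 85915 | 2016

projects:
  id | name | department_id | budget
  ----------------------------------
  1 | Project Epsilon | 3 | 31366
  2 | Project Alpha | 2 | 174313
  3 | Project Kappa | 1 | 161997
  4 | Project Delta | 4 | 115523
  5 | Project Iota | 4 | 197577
SELECT c.name, p.name AS department, c.budget FROM projects c JOIN departments p ON c.department_id = p.id ORDER BY c.budget ASC

Execution result:
name | department | budget
Project Epsilon | HR | 31366
Project Delta | IT | 115523
Project Kappa | Research | 161997
Project Alpha | Marketing | 174313
Project Iota | IT | 197577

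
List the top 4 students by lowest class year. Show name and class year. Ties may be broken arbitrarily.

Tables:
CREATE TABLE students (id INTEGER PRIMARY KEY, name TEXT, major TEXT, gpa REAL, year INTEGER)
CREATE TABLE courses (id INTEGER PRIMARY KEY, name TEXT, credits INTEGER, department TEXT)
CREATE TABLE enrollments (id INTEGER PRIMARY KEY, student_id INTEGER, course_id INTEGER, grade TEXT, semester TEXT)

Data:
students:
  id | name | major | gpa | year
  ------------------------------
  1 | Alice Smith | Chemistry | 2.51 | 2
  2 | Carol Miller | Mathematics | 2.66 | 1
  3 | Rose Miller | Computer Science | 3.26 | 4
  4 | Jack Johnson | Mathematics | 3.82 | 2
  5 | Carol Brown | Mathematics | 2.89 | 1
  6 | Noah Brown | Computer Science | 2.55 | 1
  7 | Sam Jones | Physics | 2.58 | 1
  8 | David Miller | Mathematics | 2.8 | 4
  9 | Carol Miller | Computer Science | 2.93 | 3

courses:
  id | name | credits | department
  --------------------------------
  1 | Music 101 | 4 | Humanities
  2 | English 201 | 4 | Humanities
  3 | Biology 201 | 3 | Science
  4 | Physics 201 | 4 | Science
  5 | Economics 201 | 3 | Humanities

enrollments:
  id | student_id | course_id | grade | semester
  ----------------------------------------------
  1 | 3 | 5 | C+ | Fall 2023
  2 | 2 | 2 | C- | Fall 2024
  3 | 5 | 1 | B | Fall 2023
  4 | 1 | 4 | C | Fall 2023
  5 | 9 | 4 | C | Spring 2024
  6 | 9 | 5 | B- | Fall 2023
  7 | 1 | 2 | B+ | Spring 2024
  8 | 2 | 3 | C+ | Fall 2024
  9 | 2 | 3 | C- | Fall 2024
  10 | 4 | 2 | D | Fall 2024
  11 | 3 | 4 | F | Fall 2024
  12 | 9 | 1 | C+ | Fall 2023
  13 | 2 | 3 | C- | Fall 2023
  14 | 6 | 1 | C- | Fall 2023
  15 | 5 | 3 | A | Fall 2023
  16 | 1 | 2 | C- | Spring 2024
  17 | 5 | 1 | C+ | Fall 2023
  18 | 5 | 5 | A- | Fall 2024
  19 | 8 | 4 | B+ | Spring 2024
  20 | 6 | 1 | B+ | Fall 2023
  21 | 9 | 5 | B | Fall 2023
SELECT name, year FROM students ORDER BY year ASC LIMIT 4

Execution result:
name | year
Carol Miller | 1
Carol Brown | 1
Noah Brown | 1
Sam Jones | 1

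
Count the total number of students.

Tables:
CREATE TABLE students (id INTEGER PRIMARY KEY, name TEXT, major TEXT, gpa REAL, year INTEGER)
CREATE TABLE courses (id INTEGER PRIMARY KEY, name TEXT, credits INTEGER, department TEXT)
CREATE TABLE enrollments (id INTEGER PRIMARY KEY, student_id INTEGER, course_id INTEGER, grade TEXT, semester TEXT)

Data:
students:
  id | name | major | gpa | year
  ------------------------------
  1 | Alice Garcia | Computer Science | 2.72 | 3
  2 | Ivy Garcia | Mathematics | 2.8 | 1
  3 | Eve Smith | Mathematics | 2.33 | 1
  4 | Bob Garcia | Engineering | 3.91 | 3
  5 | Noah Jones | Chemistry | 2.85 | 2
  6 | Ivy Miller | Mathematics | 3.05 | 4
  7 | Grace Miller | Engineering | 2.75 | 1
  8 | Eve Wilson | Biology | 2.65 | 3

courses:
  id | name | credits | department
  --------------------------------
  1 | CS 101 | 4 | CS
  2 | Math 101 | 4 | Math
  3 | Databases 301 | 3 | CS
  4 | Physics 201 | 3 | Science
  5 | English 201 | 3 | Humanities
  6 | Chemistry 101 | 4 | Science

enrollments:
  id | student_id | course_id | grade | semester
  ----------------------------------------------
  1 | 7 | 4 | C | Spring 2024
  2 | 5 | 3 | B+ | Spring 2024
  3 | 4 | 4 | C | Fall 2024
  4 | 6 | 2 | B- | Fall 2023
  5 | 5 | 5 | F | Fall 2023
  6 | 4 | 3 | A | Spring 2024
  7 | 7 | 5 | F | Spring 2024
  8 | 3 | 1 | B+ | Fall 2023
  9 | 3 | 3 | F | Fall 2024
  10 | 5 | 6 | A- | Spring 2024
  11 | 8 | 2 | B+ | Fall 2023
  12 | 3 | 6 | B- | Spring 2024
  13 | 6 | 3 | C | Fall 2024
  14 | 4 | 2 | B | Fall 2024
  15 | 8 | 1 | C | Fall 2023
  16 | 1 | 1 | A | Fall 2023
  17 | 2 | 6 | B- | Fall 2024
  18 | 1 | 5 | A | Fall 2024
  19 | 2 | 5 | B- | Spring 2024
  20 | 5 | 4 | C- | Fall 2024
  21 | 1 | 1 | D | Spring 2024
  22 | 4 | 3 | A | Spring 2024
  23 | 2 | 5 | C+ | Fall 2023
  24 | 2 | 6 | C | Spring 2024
SELECT COUNT(*) FROM students

Execution result:
8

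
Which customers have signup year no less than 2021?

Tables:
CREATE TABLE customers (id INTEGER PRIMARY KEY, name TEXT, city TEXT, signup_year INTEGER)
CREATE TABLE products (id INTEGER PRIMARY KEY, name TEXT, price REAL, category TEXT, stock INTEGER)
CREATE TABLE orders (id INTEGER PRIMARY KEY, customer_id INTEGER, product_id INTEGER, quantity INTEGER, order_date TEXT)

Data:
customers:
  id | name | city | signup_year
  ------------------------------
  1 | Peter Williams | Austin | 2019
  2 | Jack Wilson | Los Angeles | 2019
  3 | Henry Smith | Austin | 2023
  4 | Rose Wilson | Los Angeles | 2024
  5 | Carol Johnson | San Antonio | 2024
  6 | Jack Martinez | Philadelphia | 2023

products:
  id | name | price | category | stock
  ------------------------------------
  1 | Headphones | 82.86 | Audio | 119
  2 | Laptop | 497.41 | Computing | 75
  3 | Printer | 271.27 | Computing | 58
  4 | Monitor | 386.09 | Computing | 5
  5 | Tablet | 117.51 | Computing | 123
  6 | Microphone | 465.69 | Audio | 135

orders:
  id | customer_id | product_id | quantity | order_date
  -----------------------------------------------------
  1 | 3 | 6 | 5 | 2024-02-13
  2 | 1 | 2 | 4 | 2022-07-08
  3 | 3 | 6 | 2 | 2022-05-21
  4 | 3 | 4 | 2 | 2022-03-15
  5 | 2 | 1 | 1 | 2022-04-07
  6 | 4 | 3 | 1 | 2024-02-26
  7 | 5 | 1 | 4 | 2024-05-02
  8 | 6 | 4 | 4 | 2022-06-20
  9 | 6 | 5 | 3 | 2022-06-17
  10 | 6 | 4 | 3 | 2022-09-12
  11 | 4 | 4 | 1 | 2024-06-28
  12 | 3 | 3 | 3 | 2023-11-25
SELECT name, signup_year FROM customers WHERE signup_year >= 2021

Execution result:
name | signup_year
Henry Smith | 2023
Rose Wilson | 2024
Carol Johnson | 2024
Jack Martinez | 2023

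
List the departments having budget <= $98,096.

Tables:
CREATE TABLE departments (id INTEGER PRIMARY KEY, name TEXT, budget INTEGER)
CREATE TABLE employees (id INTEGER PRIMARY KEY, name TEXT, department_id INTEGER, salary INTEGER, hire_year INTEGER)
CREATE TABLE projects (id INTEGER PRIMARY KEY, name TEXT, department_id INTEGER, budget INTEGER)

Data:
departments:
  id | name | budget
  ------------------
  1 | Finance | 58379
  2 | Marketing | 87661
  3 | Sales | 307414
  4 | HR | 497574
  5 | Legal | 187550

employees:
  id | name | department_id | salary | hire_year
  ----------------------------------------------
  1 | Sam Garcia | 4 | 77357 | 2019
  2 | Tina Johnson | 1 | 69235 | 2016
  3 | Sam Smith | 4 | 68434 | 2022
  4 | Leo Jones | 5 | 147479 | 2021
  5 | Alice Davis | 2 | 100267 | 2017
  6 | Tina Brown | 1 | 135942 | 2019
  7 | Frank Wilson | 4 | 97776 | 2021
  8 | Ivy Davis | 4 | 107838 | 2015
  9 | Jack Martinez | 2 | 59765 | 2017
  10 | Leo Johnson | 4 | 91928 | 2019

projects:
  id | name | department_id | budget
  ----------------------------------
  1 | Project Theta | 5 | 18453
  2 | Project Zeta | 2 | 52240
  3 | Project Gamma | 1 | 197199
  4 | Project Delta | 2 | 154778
SELECT name, budget FROM departments WHERE budget <= 98096

Execution result:
name | budget
Finance | 58379
Marketing | 87661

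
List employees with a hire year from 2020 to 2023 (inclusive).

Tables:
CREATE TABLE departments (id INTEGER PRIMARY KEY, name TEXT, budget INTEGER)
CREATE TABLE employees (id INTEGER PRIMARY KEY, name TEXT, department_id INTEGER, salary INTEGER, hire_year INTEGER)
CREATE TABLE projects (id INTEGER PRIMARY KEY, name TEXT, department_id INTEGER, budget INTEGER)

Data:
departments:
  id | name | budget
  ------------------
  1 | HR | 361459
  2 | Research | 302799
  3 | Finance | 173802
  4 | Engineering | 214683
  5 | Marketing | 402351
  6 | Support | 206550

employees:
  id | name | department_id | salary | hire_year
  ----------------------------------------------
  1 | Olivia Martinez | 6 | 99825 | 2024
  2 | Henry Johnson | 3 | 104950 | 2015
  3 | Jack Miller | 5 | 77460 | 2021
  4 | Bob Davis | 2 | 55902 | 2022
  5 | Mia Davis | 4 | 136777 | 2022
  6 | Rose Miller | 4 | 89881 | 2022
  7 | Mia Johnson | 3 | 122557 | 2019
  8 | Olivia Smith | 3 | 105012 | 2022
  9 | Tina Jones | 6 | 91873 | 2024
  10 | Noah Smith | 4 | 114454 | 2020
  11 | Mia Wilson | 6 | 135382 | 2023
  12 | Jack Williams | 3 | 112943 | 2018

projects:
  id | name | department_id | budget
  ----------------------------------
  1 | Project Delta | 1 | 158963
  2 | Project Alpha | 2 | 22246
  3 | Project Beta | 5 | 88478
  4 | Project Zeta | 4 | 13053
SELECT name, hire_year FROM employees WHERE hire_year BETWEEN 2020 AND 2023

Execution result:
name | hire_year
Jack Miller | 2021
Bob Davis | 2022
Mia Davis | 2022
Rose Miller | 2022
Olivia Smith | 2022
Noah Smith | 2020
Mia Wilson | 2023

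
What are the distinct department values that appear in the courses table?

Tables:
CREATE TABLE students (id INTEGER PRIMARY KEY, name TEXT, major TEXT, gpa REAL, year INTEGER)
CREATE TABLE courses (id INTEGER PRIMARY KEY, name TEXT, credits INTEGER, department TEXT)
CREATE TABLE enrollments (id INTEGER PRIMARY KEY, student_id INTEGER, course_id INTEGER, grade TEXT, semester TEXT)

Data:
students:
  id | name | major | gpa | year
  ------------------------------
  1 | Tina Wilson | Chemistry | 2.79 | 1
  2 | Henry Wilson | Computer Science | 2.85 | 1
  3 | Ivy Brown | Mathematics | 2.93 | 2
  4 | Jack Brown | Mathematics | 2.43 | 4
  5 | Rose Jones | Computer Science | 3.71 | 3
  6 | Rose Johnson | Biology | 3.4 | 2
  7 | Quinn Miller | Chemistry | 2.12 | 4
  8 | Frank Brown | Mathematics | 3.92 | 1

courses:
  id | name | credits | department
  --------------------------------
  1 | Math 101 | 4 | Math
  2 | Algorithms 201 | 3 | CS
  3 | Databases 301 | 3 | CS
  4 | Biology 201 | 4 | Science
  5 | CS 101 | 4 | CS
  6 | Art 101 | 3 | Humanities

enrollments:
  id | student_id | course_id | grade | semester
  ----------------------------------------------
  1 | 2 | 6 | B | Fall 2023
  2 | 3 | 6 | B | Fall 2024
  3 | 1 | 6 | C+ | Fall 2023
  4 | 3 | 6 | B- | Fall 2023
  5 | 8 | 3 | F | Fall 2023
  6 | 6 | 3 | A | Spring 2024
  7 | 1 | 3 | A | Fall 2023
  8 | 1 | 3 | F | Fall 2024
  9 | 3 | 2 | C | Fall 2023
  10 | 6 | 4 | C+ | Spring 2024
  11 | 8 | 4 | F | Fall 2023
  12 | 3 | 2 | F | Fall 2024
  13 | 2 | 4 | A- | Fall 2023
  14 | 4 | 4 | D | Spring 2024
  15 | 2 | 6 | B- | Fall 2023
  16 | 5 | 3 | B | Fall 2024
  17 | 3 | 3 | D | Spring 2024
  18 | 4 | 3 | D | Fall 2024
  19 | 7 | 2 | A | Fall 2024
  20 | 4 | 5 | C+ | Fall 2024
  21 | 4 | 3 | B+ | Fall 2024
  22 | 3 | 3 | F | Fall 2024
SELECT DISTINCT department FROM courses

Execution result:
department
Math
CS
Science
Humanities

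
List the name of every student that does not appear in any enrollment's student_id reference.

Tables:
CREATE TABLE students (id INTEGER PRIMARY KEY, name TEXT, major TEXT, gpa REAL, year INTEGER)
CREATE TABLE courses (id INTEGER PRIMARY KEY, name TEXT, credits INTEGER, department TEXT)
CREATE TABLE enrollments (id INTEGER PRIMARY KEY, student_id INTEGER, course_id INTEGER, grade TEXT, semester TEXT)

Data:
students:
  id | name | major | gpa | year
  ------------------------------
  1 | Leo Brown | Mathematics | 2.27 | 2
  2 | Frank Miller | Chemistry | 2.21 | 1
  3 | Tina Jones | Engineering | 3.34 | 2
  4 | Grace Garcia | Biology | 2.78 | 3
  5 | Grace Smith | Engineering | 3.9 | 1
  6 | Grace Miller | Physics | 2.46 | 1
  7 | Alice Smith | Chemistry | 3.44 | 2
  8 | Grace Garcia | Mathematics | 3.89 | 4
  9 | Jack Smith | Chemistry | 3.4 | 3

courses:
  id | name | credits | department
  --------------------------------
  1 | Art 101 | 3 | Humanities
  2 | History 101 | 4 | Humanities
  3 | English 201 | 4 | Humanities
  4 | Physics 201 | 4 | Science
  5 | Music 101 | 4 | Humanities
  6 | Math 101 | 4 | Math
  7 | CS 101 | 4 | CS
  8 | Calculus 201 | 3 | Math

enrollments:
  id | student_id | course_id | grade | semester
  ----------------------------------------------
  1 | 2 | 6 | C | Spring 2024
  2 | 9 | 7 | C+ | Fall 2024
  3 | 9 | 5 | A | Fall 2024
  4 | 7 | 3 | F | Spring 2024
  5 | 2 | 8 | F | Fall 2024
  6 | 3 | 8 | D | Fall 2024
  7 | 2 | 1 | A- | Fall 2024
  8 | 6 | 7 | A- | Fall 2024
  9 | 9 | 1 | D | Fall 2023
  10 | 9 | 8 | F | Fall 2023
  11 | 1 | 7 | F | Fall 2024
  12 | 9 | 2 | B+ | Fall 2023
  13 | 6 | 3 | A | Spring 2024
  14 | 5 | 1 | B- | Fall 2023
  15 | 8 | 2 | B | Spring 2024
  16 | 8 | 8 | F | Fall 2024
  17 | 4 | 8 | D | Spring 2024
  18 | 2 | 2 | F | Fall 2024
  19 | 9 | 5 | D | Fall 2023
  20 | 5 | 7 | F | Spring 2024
SELECT p.name FROM students p LEFT JOIN enrollments c ON c.student_id = p.id WHERE c.id IS NULL

Execution result:
(no rows)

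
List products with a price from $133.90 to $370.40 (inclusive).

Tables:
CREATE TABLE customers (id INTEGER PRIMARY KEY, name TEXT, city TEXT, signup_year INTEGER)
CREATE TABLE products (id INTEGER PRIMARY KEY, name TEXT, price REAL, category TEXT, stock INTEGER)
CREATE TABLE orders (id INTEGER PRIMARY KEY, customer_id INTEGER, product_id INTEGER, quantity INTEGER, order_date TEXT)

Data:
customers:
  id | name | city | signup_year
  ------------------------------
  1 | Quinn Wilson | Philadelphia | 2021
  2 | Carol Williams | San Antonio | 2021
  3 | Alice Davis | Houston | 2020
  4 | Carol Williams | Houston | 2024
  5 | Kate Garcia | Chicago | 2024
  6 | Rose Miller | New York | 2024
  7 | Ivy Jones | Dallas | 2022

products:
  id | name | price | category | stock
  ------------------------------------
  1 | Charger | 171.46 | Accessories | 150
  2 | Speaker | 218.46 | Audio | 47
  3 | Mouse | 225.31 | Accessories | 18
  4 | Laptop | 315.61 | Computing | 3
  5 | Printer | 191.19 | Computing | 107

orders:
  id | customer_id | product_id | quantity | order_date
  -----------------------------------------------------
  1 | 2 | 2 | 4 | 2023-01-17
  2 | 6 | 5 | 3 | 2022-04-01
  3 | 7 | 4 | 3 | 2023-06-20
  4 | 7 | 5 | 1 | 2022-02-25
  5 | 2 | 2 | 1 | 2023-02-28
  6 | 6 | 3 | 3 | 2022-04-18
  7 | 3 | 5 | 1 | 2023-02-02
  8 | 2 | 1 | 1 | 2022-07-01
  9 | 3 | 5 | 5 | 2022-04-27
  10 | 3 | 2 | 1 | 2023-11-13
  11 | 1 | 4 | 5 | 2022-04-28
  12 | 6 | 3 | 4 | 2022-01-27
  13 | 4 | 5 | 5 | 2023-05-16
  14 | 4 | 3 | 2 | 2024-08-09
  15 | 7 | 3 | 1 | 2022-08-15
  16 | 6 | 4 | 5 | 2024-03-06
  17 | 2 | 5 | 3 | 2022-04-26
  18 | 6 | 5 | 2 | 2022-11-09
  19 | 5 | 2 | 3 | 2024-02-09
SELECT name, price FROM products WHERE price BETWEEN 133.9 AND 370.4

Execution result:
name | price
Charger | 171.46
Speaker | 218.46
Mouse | 225.31
Laptop | 315.61
Printer | 191.19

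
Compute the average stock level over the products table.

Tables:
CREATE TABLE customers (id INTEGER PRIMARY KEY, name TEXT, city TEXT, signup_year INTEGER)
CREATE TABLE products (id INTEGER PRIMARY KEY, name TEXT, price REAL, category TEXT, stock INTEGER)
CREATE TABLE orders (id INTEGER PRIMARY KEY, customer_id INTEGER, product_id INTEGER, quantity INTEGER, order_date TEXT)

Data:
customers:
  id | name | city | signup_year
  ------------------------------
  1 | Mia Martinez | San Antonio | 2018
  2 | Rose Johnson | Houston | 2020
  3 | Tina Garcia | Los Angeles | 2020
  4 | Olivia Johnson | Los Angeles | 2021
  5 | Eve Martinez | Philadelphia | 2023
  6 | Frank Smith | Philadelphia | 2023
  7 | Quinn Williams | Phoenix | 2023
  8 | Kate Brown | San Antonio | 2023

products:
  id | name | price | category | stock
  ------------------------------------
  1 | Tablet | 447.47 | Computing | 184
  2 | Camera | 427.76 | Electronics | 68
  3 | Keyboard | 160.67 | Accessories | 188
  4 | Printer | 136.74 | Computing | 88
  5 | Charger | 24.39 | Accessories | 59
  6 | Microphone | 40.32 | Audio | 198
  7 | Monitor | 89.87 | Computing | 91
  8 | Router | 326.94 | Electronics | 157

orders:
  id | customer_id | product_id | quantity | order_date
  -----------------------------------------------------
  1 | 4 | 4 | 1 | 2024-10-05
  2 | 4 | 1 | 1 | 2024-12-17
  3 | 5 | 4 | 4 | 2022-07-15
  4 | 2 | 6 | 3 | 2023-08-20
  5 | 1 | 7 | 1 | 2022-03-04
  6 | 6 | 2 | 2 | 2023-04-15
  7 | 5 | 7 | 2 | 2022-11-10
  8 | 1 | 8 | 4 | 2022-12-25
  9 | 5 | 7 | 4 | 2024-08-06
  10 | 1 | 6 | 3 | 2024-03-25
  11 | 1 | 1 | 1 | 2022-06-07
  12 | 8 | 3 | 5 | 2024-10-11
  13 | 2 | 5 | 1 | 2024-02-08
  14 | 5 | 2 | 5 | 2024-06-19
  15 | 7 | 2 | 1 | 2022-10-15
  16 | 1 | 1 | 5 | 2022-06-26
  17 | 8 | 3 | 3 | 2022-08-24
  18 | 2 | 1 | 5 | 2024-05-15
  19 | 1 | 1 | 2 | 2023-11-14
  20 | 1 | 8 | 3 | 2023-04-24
SELECT AVG(stock) FROM products

Execution result:
129.13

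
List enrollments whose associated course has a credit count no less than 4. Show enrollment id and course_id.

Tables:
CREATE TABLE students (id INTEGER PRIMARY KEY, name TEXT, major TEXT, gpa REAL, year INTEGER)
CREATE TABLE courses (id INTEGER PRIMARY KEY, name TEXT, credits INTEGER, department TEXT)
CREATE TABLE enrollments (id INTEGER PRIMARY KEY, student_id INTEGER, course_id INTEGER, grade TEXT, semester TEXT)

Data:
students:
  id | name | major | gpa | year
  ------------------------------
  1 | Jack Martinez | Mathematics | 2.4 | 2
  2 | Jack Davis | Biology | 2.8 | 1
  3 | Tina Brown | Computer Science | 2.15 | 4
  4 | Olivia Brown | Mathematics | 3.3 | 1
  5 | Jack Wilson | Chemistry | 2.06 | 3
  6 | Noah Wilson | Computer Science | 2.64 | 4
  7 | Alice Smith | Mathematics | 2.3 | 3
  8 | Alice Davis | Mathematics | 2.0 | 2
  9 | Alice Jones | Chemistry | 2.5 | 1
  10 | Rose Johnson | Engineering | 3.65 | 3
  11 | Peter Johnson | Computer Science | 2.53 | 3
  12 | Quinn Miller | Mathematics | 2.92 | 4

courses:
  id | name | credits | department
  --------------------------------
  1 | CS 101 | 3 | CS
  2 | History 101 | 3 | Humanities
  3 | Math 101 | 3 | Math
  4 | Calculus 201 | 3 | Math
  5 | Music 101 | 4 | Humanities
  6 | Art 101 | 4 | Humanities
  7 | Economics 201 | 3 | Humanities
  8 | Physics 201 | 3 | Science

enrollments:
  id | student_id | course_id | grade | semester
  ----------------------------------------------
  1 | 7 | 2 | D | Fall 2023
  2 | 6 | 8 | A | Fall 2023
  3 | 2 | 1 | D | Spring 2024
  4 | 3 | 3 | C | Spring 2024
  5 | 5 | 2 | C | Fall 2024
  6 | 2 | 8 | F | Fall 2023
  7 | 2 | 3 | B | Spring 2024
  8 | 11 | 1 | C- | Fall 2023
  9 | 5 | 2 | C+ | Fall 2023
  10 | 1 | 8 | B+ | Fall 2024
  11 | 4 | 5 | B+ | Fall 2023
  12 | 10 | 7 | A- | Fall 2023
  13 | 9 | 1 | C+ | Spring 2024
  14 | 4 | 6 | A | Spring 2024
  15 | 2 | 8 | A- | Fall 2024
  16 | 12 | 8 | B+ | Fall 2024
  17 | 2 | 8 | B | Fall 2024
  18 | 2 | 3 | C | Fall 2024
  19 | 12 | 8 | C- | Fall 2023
SELECT id, course_id FROM enrollments WHERE course_id IN (SELECT id FROM courses WHERE credits >= 4)

Execution result:
id | course_id
11 | 5
14 | 6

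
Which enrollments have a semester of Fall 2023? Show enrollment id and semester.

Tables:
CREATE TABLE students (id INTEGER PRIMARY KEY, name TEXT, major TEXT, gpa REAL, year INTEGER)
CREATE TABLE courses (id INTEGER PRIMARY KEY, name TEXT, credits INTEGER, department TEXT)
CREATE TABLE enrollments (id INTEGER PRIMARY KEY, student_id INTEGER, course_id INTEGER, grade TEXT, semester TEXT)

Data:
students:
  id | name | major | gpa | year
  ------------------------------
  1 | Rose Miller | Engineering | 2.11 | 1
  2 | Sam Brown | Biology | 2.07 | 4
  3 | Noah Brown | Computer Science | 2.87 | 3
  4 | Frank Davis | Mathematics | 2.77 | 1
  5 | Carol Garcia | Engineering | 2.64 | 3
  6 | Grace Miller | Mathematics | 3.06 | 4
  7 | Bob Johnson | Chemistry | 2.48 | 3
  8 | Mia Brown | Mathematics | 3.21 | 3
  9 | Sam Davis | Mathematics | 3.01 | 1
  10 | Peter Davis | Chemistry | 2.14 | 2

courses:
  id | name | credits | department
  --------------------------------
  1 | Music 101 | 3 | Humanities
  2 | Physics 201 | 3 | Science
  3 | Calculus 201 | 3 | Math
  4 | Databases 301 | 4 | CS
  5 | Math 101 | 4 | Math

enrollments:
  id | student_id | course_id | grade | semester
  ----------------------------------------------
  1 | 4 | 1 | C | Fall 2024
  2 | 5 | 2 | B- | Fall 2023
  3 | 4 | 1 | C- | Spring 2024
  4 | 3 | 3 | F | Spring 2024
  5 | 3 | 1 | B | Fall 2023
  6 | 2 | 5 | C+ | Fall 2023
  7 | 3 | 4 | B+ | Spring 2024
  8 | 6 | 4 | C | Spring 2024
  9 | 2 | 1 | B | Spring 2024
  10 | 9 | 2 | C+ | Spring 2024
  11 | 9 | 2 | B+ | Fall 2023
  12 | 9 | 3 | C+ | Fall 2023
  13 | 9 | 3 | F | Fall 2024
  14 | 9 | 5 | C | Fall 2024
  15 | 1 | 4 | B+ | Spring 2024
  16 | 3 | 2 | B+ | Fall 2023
SELECT id, semester FROM enrollments WHERE semester = 'Fall 2023'

Execution result:
id | semester
2 | Fall 2023
5 | Fall 2023
6 | Fall 2023
11 | Fall 2023
12 | Fall 2023
16 | Fall 2023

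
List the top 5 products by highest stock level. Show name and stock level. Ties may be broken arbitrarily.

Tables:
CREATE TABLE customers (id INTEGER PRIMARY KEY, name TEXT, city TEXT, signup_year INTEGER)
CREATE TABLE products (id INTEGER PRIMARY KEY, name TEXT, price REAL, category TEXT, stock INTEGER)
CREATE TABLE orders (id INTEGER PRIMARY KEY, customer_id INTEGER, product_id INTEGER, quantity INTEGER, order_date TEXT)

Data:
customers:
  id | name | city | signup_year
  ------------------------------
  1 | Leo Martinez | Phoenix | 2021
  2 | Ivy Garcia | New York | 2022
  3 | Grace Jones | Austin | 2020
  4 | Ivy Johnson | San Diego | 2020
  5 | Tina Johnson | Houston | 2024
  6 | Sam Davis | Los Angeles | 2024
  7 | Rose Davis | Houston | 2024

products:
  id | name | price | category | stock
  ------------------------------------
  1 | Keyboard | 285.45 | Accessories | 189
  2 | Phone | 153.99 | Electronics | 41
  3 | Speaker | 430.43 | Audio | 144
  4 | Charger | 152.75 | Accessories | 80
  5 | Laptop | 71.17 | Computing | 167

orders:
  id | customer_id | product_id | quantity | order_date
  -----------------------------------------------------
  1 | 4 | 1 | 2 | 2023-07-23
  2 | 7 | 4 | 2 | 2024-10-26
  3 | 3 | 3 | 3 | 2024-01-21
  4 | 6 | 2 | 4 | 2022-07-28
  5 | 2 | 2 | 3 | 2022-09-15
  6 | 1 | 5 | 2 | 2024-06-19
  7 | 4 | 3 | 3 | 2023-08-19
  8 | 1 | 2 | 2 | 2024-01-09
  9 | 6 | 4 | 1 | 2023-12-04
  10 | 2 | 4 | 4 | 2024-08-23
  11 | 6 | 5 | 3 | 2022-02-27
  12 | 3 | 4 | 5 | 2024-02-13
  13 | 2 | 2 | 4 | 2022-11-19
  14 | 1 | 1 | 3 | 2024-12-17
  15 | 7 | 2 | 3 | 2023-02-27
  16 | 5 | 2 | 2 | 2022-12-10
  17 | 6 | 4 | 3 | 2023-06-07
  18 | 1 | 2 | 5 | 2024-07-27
SELECT name, stock FROM products ORDER BY stock DESC LIMIT 5

Execution result:
name | stock
Keyboard | 189
Laptop | 167
Speaker | 144
Charger | 80
Phone | 41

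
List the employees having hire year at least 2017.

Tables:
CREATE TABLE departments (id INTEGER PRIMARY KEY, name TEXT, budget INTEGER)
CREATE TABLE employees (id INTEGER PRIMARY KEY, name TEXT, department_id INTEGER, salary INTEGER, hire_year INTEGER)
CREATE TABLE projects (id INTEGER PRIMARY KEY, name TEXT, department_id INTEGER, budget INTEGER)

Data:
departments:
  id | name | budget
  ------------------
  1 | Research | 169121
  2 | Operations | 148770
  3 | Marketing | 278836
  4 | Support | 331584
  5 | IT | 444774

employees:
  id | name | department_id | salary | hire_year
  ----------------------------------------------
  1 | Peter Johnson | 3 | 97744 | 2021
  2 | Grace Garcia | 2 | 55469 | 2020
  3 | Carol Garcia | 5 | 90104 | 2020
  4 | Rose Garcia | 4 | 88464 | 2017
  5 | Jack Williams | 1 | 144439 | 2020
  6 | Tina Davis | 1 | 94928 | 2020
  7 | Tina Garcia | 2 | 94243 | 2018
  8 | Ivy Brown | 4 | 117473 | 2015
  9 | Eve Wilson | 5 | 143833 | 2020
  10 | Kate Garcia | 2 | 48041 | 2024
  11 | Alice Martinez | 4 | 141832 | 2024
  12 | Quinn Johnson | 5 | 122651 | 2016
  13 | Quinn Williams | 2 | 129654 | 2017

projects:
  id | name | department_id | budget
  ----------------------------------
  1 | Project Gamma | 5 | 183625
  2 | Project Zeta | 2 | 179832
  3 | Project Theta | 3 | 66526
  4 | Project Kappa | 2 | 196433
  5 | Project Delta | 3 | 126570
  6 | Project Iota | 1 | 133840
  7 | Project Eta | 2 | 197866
SELECT name, hire_year FROM employees WHERE hire_year >= 2017

Execution result:
name | hire_year
Peter Johnson | 2021
Grace Garcia | 2020
Carol Garcia | 2020
Rose Garcia | 2017
Jack Williams | 2020
Tina Davis | 2020
Tina Garcia | 2018
Eve Wilson | 2020
Kate Garcia | 2024
Alice Martinez | 2024
Quinn Williams | 2017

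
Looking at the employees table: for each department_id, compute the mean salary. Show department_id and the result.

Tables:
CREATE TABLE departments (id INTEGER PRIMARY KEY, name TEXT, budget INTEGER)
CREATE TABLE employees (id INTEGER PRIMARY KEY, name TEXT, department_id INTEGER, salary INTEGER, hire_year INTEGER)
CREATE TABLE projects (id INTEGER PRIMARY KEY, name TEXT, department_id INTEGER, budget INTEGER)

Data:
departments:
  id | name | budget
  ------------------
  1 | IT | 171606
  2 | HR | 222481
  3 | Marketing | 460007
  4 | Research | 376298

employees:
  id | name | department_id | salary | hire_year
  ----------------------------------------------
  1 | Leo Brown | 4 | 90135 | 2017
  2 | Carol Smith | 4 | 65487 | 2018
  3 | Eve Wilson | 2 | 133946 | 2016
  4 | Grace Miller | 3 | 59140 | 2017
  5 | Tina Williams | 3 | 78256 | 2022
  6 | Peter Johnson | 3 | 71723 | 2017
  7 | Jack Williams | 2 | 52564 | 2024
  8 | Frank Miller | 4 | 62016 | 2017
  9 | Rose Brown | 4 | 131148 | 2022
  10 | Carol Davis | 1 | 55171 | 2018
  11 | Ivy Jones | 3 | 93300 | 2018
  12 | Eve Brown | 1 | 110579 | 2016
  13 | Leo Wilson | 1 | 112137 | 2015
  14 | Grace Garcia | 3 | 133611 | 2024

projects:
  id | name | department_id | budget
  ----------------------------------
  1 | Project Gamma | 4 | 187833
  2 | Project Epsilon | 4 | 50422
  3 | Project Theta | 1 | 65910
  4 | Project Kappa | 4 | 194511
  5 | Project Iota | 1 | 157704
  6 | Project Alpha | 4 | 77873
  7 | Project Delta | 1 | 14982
SELECT department_id, AVG(salary) AS avg_salary FROM employees GROUP BY department_id

Execution result:
department_id | avg_salary
1 | 92629.00
2 | 93255.00
3 | 87206.00
4 | 87196.50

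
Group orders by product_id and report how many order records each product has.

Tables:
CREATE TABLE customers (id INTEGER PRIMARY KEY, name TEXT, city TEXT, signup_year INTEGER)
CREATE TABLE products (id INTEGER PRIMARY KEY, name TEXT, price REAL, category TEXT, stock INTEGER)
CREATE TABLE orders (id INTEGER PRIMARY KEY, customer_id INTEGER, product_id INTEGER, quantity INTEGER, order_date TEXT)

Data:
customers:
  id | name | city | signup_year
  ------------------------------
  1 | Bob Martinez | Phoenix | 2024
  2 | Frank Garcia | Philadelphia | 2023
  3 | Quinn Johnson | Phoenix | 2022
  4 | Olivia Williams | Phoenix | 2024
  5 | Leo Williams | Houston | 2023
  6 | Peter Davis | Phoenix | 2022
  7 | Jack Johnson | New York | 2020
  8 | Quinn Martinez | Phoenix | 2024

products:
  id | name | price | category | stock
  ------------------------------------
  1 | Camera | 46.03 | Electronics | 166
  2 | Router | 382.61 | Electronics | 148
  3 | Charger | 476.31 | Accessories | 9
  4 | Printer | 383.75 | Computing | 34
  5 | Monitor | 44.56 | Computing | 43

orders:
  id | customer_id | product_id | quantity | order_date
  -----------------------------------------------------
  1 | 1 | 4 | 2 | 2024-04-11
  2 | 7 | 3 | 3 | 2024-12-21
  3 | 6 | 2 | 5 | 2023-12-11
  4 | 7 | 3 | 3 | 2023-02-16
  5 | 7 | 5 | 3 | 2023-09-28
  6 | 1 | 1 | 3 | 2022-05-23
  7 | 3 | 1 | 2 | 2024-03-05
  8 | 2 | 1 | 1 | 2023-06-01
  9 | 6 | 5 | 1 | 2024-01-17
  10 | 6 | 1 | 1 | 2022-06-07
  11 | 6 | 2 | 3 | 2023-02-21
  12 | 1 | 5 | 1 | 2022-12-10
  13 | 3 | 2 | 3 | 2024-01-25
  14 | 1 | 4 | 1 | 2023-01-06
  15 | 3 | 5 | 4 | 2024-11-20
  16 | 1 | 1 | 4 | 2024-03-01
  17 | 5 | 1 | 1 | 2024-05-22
SELECT product_id, COUNT(*) AS order_count FROM orders GROUP BY product_id

Execution result:
product_id | order_count
1 | 6
2 | 3
3 | 2
4 | 2
5 | 4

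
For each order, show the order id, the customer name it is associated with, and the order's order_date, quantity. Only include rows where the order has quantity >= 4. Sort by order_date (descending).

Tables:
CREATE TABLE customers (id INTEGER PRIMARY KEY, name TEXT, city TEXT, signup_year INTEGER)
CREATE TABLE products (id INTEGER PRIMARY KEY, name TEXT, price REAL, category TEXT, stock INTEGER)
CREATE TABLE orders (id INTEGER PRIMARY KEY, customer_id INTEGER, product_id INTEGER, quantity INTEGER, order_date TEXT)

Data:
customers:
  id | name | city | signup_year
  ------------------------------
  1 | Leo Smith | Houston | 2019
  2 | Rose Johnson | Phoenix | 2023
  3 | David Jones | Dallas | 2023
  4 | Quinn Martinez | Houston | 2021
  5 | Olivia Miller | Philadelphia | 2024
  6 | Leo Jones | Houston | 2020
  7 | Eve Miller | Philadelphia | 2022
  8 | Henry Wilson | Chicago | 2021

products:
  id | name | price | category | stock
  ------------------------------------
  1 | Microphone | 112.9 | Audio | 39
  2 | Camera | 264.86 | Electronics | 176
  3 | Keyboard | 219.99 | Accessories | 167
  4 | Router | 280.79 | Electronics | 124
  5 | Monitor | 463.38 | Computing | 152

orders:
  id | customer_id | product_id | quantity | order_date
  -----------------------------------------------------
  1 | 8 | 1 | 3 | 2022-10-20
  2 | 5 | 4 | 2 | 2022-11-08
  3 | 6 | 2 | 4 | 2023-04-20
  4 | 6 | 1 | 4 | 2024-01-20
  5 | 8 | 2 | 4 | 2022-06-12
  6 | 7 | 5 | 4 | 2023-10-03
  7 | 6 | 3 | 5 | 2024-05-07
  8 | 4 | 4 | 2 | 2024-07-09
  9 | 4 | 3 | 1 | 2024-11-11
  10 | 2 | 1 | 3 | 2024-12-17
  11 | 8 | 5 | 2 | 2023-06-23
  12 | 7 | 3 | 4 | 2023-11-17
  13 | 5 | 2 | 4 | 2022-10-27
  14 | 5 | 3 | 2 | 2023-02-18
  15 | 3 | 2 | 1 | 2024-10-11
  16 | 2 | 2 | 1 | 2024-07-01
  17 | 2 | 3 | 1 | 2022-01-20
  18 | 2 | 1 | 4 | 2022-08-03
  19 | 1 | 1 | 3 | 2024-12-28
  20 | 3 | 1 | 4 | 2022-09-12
SELECT c.id, p.name AS customer, c.order_date, c.quantity FROM orders c JOIN customers p ON c.customer_id = p.id WHERE c.quantity >= 4 ORDER BY c.order_date DESC

Execution result:
id | customer | order_date | quantity
7 | Leo Jones | 2024-05-07 | 5
4 | Leo Jones | 2024-01-20 | 4
12 | Eve Miller | 2023-11-17 | 4
6 | Eve Miller | 2023-10-03 | 4
3 | Leo Jones | 2023-04-20 | 4
13 | Olivia Miller | 2022-10-27 | 4
20 | David Jones | 2022-09-12 | 4
18 | Rose Johnson | 2022-08-03 | 4
5 | Henry Wilson | 2022-06-12 | 4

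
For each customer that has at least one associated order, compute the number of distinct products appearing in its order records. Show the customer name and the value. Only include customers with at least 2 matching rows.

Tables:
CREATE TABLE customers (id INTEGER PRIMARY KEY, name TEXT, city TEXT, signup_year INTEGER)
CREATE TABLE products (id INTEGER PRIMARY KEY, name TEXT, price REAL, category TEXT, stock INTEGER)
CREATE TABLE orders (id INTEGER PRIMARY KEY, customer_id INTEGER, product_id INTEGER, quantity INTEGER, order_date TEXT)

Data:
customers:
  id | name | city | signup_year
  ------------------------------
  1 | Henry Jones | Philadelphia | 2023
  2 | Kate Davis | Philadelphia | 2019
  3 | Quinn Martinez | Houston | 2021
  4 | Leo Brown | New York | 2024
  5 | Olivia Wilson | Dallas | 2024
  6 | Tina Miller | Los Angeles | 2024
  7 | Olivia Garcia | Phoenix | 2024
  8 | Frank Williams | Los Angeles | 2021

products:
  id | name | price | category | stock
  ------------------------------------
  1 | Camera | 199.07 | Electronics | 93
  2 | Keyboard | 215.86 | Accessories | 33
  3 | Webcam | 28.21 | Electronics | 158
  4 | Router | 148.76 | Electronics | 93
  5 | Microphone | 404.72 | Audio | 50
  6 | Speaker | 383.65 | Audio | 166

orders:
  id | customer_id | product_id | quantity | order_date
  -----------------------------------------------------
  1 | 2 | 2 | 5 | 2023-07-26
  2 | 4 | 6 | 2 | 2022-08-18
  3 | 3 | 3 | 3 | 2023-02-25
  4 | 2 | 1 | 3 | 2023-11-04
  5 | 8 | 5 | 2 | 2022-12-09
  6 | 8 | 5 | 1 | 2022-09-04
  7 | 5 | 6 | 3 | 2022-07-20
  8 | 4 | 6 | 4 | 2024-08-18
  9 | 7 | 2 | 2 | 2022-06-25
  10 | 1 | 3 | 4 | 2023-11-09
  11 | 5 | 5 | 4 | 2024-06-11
SELECT p.name, COUNT(DISTINCT c.product_id) AS distinct_product_count FROM orders c JOIN customers p ON c.customer_id = p.id GROUP BY p.id, p.name HAVING COUNT(*) >= 2

Execution result:
name | distinct_product_count
Kate Davis | 2
Leo Brown | 1
Olivia Wilson | 2
Frank Williams | 1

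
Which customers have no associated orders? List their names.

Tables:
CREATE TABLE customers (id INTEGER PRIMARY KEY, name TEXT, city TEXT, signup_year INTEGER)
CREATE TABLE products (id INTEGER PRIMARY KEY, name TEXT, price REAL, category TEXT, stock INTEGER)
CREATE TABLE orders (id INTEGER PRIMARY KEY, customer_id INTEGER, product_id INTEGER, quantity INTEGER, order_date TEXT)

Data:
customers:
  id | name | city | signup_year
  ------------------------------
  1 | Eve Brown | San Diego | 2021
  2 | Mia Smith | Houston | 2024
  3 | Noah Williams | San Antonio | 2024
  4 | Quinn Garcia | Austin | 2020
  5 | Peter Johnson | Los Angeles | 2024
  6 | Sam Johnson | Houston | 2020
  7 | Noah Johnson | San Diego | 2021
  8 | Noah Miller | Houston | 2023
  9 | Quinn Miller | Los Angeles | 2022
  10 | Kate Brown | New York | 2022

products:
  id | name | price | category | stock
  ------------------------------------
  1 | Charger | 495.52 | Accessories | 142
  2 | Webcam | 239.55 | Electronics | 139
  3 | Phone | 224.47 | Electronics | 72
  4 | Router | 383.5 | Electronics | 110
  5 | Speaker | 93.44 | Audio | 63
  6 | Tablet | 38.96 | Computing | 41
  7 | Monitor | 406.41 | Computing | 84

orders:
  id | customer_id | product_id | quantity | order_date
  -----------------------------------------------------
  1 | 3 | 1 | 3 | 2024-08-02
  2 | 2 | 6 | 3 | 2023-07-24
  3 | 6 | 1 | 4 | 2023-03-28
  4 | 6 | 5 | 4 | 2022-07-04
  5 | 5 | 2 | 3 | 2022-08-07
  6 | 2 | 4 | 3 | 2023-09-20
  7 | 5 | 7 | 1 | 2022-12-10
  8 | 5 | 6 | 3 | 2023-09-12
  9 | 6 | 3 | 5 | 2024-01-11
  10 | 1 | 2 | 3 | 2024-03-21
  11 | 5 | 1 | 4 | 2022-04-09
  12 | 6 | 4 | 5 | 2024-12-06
SELECT p.name FROM customers p LEFT JOIN orders c ON c.customer_id = p.id WHERE c.id IS NULL

Execution result:
name
Quinn Garcia
Noah Johnson
Noah Miller
Quinn Miller
Kate Brown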